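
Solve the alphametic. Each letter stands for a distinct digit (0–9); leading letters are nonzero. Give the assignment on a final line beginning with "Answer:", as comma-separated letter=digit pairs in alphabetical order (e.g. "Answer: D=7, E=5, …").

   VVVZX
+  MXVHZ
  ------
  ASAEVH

Step 1. [A] the sum has 6 digits but both addends have 5; that extra leading digit A is the final carry, namely 1 ⇒ A=1.
Step 2. [col 1: X + Z ≡ H (mod 10)] several values work for H in column 1 (X + Z ≡ H (mod 10), carry-in 0); try H=5, so H=5.
Step 3. [col 1: X + Z ≡ H (mod 10)] several values work for X in column 1 (X + Z ≡ H (mod 10), carry-in 0); try X=3, so X=3.
Step 4. [col 1: X + Z ≡ H (mod 10)] from column 1 (X=3, H=5, carry-in 0, digits 1,3,5 already taken and all letters distinct): Z must equal 2 ⇒ Z=2.
Step 5. [col 2: Z + H ≡ V (mod 10)] column 2: given Z=2, H=5, carry-in 0, and digits 1,2,3,5 already taken and all letters distinct, Z+H≡V (mod 10) forces V=7. So V=7.
Step 6. [col 3: V + V ≡ E (mod 10)] in column 3 we have V+V≡E with carry-in 0; given V=7 and digits 1,2,3,5,7 already taken and all letters distinct, that pins E to 4. So E=4.
Step 7. [col 5: V + M ≡ S (mod 10)] several values work for S in column 5 (V + M ≡ S (mod 10), carry-in 1); try S=6. So S=6.
Step 8. [col 5: V + M ≡ S (mod 10)] in column 5 we have V+M≡S with carry-in 1; given V=7, S=6 and digits 1,2,3,4,5,6,7 already taken and all letters distinct, that pins M to 8. So M=8.

Answer: A=1, E=4, H=5, M=8, S=6, V=7, X=3, Z=2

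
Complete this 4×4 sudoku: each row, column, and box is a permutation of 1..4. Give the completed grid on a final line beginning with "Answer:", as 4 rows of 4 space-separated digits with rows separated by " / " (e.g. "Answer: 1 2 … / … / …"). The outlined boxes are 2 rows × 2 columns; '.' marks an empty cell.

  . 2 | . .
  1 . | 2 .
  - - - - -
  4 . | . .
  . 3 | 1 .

Step 1. [r2c4∈{3,4}] across row 2, 3 lands solely at r2c4 ⇒ r2c4=3.
Step 2. [r4c4∈{2,4}] r4c4 is the only open cell in row 4 admitting 4, so r4c4=4.
Step 3. [r1c4∈{1}] only 1 remains possible at r1c4, so r1c4=1.
Step 4. [r3c3∈{3}] r3c3 is down to just 3, so r3c3=3.
Step 5. [r1c3∈{4}] nothing but 4 survives at r1c3. So r1c3=4.
Step 6. [r4c1∈{2}] r4c1 is down to just 2, so r4c1=2.
Step 7. [r3c4∈{2}] r3c4 is down to just 2, so r3c4=2.
Step 8. [r3c2∈{1}] only 1 remains possible at r3c2. So r3c2=1.
Step 9. [r2c2∈{4}] r2c2 has the single candidate 4 ⇒ r2c2=4.
Step 10. [r1c1∈{3}] r1c1 has the single candidate 3 ⇒ r1c1=3.

Answer: 3 2 4 1 / 1 4 2 3 / 4 1 3 2 / 2 3 1 4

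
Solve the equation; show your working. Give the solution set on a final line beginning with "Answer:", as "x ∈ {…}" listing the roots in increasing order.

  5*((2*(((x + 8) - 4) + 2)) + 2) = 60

Step 1. [5*((2*(((x + 8) - 4) + 2)) + 2) = 60] 5 out front; divide by 5 ⇒ div: (2*(((x + 8) - 4) + 2)) + 2 = 12.
Step 2. [(2*(((x + 8) - 4) + 2)) + 2 = 12] peel the +2: subtract 2 from each side ⇒ sub: 2*(((x + 8) - 4) + 2) = 10.
Step 3. [2*(((x + 8) - 4) + 2) = 10] leading coefficient 2: divide by 2, so div: ((x + 8) - 4) + 2 = 5.
Step 4. [((x + 8) - 4) + 2 = 5] peel the +2: subtract 2 from each side. So sub: (x + 8) - 4 = 3.
Step 5. [(x + 8) - 4 = 3] the outer -4 inverts by adding 4, so sub: x + 8 = 7.
Step 6. [x + 8 = 7] subtract 8: x sits inside (… + 8). So sub: x = -1.

Answer: x ∈ {-1}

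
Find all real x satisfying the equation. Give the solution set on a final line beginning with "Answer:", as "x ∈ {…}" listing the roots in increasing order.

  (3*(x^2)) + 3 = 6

Step 1. [(3*(x^2)) + 3 = 6] 3 | LHS and 3 | 6: pull 3 out, so factor: (x^2) + 1 = 2.
Step 2. [(x^2) + 1 = 2] +1 is outermost — subtract 1 both sides, so sub: x^2 = 1.
Step 3. [x^2 = 1] √ both sides: 1 ≥ 0 gives two branches. So sqrt: x = 1 or -1.

Answer: x ∈ {-1, 1}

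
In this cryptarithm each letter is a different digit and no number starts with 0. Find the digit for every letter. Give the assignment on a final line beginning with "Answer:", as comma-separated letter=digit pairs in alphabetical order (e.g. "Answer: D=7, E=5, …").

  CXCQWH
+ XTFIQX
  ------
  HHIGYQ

Step 1. [col 1: H + X ≡ Q (mod 10)] several values work for X in column 1 (H + X ≡ Q (mod 10), carry-in 0); try X=6 ⇒ X=6.
Step 2. [col 1: H + X ≡ Q (mod 10)] several values work for Q in column 1 (H + X ≡ Q (mod 10), carry-in 0); try Q=5. So Q=5.
Step 3. [col 1: H + X ≡ Q (mod 10)] column 1 reads H+X+carry(0)=Q with X=6, Q=5; with digits 5,6 already taken and all letters distinct, the only value for H is 9. So H=9.
Step 4. [col 2: W + Q ≡ Y (mod 10)] several values work for W in column 2 (W + Q ≡ Y (mod 10), carry-in 1); try W=4 ⇒ W=4.
Step 5. [col 2: W + Q ≡ Y (mod 10)] from column 2 (W=4, Q=5, carry-in 1, digits 4,5,6,9 already taken and all letters distinct): Y must equal 0. So Y=0.
Step 6. [col 3: Q + I ≡ G (mod 10)] column 3 (Q + I ≡ G (mod 10), carry-in 1) doesn't pin I yet; pick I=1 and continue, so I=1.
Step 7. [col 3: Q + I ≡ G (mod 10)] column 3 reads Q+I+carry(1)=G with Q=5, I=1; with digits 0,1,4,5,6,9 already taken and all letters distinct, the only value for G is 7, so G=7.
Step 8. [col 4: C + F ≡ I (mod 10)] several values work for F in column 4 (C + F ≡ I (mod 10), carry-in 0); try F=8 ⇒ F=8.
Step 9. [col 4: C + F ≡ I (mod 10)] from column 4 (F=8, I=1, carry-in 0, digits 0,1,4,5,6,7,8,9 already taken and all letters distinct): C must equal 3 ⇒ C=3.
Step 10. [col 5: X + T ≡ H (mod 10)] column 5: given X=6, H=9, carry-in 1, and digits 0,1,3,4,5,6,7,8,9 already taken and all letters distinct, X+T≡H (mod 10) forces T=2, so T=2.

Answer: C=3, F=8, G=7, H=9, I=1, Q=5, T=2, W=4, X=6, Y=0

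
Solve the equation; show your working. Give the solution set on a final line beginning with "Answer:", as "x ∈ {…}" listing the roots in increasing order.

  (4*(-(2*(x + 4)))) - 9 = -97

Step 1. [(4*(-(2*(x + 4)))) - 9 = -97] peel the -9: add 9 from each side, so sub: 4*(-(2*(x + 4))) = -88.
Step 2. [4*(-(2*(x + 4))) = -88] LHS = 4·(…); ÷4 both sides ⇒ div: -(2*(x + 4)) = -22.
Step 3. [-(2*(x + 4)) = -22] LHS negated; negate both sides ⇒ neg: 2*(x + 4) = 22.
Step 4. [2*(x + 4) = 22] LHS = 2·(…); ÷2 both sides. So div: x + 4 = 11.
Step 5. [x + 4 = 11] the outer +4 inverts by subtracting 4 ⇒ sub: x = 7.

Answer: x ∈ {7}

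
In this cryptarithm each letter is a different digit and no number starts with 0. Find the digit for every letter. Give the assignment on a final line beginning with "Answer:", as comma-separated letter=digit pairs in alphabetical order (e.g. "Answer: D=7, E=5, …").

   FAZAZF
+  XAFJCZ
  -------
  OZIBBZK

Step 1. [col 1: F + Z ≡ K (mod 10)] several values work for F in column 1 (F + Z ≡ K (mod 10), carry-in 0); try F=3. So F=3.
Step 2. [col 1: F + Z ≡ K (mod 10)] several values work for Z in column 1 (F + Z ≡ K (mod 10), carry-in 0); try Z=2, so Z=2.
Step 3. [col 1: F + Z ≡ K (mod 10)] column 1: given F=3, Z=2, carry-in 0, and digits 2,3 already taken and all letters distinct, F+Z≡K (mod 10) forces K=5, so K=5.
Step 4. [col 2: Z + C ≡ Z (mod 10)] column 2: given Z=2, carry-in 0, and digits 2,3,5 already taken and all letters distinct, Z+C≡Z (mod 10) forces C=0 ⇒ C=0.
Step 5. [col 3: A + J ≡ B (mod 10)] no forcing yet in column 3 (carry-in 0); J=9 is free and consistent — try it. So J=9.
Step 6. [col 3: A + J ≡ B (mod 10)] column 3 (A + J ≡ B (mod 10), carry-in 0) doesn't pin B yet; pick B=6 and continue. So B=6.
Step 7. [col 3: A + J ≡ B (mod 10)] from column 3 (J=9, B=6, carry-in 0, digits 0,2,3,5,6,9 already taken and all letters distinct): A must equal 7, so A=7.
Step 8. [col 5: A + A ≡ I (mod 10)] in column 5 we have A+A≡I with carry-in 0; given A=7 and digits 0,2,3,5,6,7,9 already taken and all letters distinct, that pins I to 4, so I=4.
Step 9. [col 6: F + X ≡ Z (mod 10)] from column 6 (F=3, Z=2, carry-in 1, digits 0,2,3,4,5,6,7,9 already taken and all letters distinct): X must equal 8, so X=8.
Step 10. [col 7: carry → O] column 7 reads ·+·+carry(1)=O with nothing yet; with digits 0,2,3,4,5,6,7,8,9 already taken and all letters distinct, the only value for O is 1 ⇒ O=1.

Answer: A=7, B=6, C=0, F=3, I=4, J=9, K=5, O=1, X=8, Z=2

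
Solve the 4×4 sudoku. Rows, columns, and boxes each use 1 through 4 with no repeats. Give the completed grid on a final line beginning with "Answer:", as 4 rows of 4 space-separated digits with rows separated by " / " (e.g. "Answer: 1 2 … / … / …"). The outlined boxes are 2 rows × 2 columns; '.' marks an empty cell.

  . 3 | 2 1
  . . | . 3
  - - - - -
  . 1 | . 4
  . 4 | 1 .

Step 1. [r3c1∈{2,3}] 2 has one home in row 3: r3c1. So r3c1=2.
Step 2. [r2c3∈{4}] r2c3 is down to just 4. So r2c3=4.
Step 3. [r1c1∈{4}] r1c1 has the single candidate 4 ⇒ r1c1=4.
Step 4. [r4c4∈{2}] nothing but 2 survives at r4c4, so r4c4=2.
Step 5. [r2c1∈{1}] only 1 remains possible at r2c1. So r2c1=1.
Step 6. [r3c3∈{3}] only 3 remains possible at r3c3. So r3c3=3.
Step 7. [r2c2∈{2}] r2c2's peers cover all but 2, so r2c2=2.
Step 8. [r4c1∈{3}] r4c1 has the single candidate 3. So r4c1=3.

Answer: 4 3 2 1 / 1 2 4 3 / 2 1 3 4 / 3 4 1 2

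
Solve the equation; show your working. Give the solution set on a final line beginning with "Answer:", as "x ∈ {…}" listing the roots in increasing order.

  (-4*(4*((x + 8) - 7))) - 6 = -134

Step 1. [(-4*(4*((x + 8) - 7))) - 6 = -134] -6 is outermost — add 6 both sides, so sub: -4*(4*((x + 8) - 7)) = -128.
Step 2. [-4*(4*((x + 8) - 7)) = -128] leading coefficient -4: divide by -4. So div: 4*((x + 8) - 7) = 32.
Step 3. [4*((x + 8) - 7) = 32] divide by the outer 4, so div: (x + 8) - 7 = 8.
Step 4. [(x + 8) - 7 = 8] the outer -7 inverts by adding 7 ⇒ sub: x + 8 = 15.
Step 5. [x + 8 = 15] subtract 8: x sits inside (… + 8) ⇒ sub: x = 7.

Answer: x ∈ {7}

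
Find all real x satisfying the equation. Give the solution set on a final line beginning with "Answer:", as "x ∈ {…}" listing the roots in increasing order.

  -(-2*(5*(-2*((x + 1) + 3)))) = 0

Step 1. [-(-2*(5*(-2*((x + 1) + 3)))) = 0] leading − — multiply by −1 ⇒ neg: -2*(5*(-2*((x + 1) + 3))) = 0.
Step 2. [-2*(5*(-2*((x + 1) + 3))) = 0] -2·(inner) — divide through by -2. So div: 5*(-2*((x + 1) + 3)) = 0.
Step 3. [5*(-2*((x + 1) + 3)) = 0] LHS = 5·(…); ÷5 both sides, so div: -2*((x + 1) + 3) = 0.
Step 4. [-2*((x + 1) + 3) = 0] LHS = -2·(…); ÷-2 both sides ⇒ div: (x + 1) + 3 = 0.
Step 5. [(x + 1) + 3 = 0] 3 comes off first (subtract 3). So sub: x + 1 = -3.
Step 6. [x + 1 = -3] peel the +1: subtract 1 from each side ⇒ sub: x = -4.

Answer: x ∈ {-4}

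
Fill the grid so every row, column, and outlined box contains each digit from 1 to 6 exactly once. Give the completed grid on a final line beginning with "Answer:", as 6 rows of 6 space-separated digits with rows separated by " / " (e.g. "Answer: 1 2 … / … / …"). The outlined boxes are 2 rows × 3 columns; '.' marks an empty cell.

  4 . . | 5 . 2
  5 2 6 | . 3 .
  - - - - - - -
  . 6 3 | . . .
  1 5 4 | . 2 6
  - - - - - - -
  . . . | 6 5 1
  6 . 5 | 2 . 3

Step 1. [r2c4∈{1,4}] r2c4 is the only open cell in row 2 admitting 1, so r2c4=1.
Step 2. [r5c1∈{2,3}] across col 1, 3 lands solely at r5c1 ⇒ r5c1=3.
Step 3. [r3c4∈{4}] r3c4 is down to just 4. So r3c4=4.
Step 4. [r6c2∈{1,4}] row 6 places 1 nowhere but r6c2 ⇒ r6c2=1.
Step 5. [r5c2∈{4}] nothing but 4 survives at r5c2, so r5c2=4.
Step 6. [r1c3∈{1}] r1c3 is down to just 1, so r1c3=1.
Step 7. [r4c4∈{3}] r4c4 is down to just 3 ⇒ r4c4=3.
Step 8. [r2c6∈{4}] r2c6 is down to just 4, so r2c6=4.
Step 9. [r1c5∈{6}] r1c5 has the single candidate 6. So r1c5=6.
Step 10. [r5c3∈{2}] r5c3 has the single candidate 2. So r5c3=2.
Step 11. [r3c5∈{1}] r3c5 is down to just 1 ⇒ r3c5=1.
Step 12. [r3c6∈{5}] only 5 remains possible at r3c6, so r3c6=5.
Step 13. [r1c2∈{3}] nothing but 3 survives at r1c2 ⇒ r1c2=3.
Step 14. [r6c5∈{4}] r6c5 is down to just 4 ⇒ r6c5=4.
Step 15. [r3c1∈{2}] nothing but 2 survives at r3c1. So r3c1=2.

Answer: 4 3 1 5 6 2 / 5 2 6 1 3 4 / 2 6 3 4 1 5 / 1 5 4 3 2 6 / 3 4 2 6 5 1 / 6 1 5 2 4 3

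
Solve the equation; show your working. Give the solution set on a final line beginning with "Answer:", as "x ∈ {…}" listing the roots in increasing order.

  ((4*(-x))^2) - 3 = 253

Step 1. [((4*(-x))^2) - 3 = 253] add 3: x sits inside (… - 3). So sub: (4*(-x))^2 = 256.
Step 2. [(4*(-x))^2 = 256] √ both sides: 256 ≥ 0 gives two branches. So sqrt: 4*(-x) = 16 or -16.
Step 3. [4*(-x) = 16 or -16] LHS = 4·(…); ÷4 both sides, so div: -x = 4 or -4.
Step 4. [-x = 4 or -4] LHS negated; negate both sides, so neg: x = -4 or 4.

Answer: x ∈ {-4, 4}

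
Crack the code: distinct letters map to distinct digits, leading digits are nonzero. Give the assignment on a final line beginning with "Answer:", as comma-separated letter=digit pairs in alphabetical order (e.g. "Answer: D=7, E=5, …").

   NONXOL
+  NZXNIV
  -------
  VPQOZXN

Step 1. [col 1: L + V ≡ N (mod 10)] several values work for V in column 1 (L + V ≡ N (mod 10), carry-in 0); try V=1, so V=1.
Step 2. [col 1: L + V ≡ N (mod 10)] column 1 (L + V ≡ N (mod 10), carry-in 0) doesn't pin N yet; pick N=6 and continue. So N=6.
Step 3. [col 1: L + V ≡ N (mod 10)] in column 1 we have L+V≡N with carry-in 0; given V=1, N=6 and digits 1,6 already taken and all letters distinct, that pins L to 5, so L=5.
Step 4. [col 2: O + I ≡ X (mod 10)] O=8 is one option consistent with column 2 (O + I ≡ X (mod 10), carry-in 0) — take it. So O=8.
Step 5. [col 2: O + I ≡ X (mod 10)] I=4 is one option consistent with column 2 (O + I ≡ X (mod 10), carry-in 0) — take it, so I=4.
Step 6. [col 2: O + I ≡ X (mod 10)] in column 2 we have O+I≡X with carry-in 0; given O=8, I=4 and digits 1,4,5,6,8 already taken and all letters distinct, that pins X to 2. So X=2.
Step 7. [col 3: X + N ≡ Z (mod 10)] column 3: given X=2, N=6, carry-in 1, and digits 1,2,4,5,6,8 already taken and all letters distinct, X+N≡Z (mod 10) forces Z=9 ⇒ Z=9.
Step 8. [col 5: O + Z ≡ Q (mod 10)] from column 5 (O=8, Z=9, carry-in 0, digits 1,2,4,5,6,8,9 already taken and all letters distinct): Q must equal 7, so Q=7.
Step 9. [col 6: N + N ≡ P (mod 10)] column 6 reads N+N+carry(1)=P with N=6; with digits 1,2,4,5,6,7,8,9 already taken and all letters distinct, the only value for P is 3, so P=3.

Answer: I=4, L=5, N=6, O=8, P=3, Q=7, V=1, X=2, Z=9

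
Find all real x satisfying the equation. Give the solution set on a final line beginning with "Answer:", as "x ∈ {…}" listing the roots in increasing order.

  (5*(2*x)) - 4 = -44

Step 1. [(5*(2*x)) - 4 = -44] peel the -4: add 4 from each side. So sub: 5*(2*x) = -40.
Step 2. [5*(2*x) = -40] LHS = 5·(…); ÷5 both sides, so div: 2*x = -8.
Step 3. [2*x = -8] LHS = 2·(…); ÷2 both sides, so div: x = -4.

Answer: x ∈ {-4}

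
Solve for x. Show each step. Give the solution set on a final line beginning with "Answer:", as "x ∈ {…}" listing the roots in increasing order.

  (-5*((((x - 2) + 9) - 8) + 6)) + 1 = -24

Step 1. [(-5*((((x - 2) + 9) - 8) + 6)) + 1 = -24] peel the +1: subtract 1 from each side, so sub: -5*((((x - 2) + 9) - 8) + 6) = -25.
Step 2. [-5*((((x - 2) + 9) - 8) + 6) = -25] -5·(inner) — divide through by -5 ⇒ div: (((x - 2) + 9) - 8) + 6 = 5.
Step 3. [(((x - 2) + 9) - 8) + 6 = 5] 6 comes off first (subtract 6), so sub: ((x - 2) + 9) - 8 = -1.
Step 4. [((x - 2) + 9) - 8 = -1] the outer -8 inverts by adding 8. So sub: (x - 2) + 9 = 7.
Step 5. [(x - 2) + 9 = 7] +9 is outermost — subtract 9 both sides. So sub: x - 2 = -2.
Step 6. [x - 2 = -2] peel the -2: add 2 from each side. So sub: x = 0.

Answer: x ∈ {0}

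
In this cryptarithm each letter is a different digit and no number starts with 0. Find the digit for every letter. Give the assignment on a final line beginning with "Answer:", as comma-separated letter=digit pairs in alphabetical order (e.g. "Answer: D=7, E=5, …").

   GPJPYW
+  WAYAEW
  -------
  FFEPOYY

Step 1. [col 1: W + W ≡ Y (mod 10)] column 1 (W + W ≡ Y (mod 10), carry-in 0) doesn't pin W yet; pick W=3 and continue ⇒ W=3.
Step 2. [F] F is the leading digit of a 7-digit sum of two 6-digit numbers; the final carry is exactly 1 ⇒ F=1.
Step 3. [col 1: W + W ≡ Y (mod 10)] column 1: given W=3, carry-in 0, and digits 1,3 already taken and all letters distinct, W+W≡Y (mod 10) forces Y=6. So Y=6.
Step 4. [col 2: Y + E ≡ Y (mod 10)] in column 2 we have Y+E≡Y with carry-in 0; given Y=6 and digits 1,3,6 already taken and all letters distinct, that pins E to 0, so E=0.
Step 5. [col 3: P + A ≡ O (mod 10)] several values work for A in column 3 (P + A ≡ O (mod 10), carry-in 0); try A=5 ⇒ A=5.
Step 6. [col 3: P + A ≡ O (mod 10)] several values work for O in column 3 (P + A ≡ O (mod 10), carry-in 0); try O=9, so O=9.
Step 7. [col 3: P + A ≡ O (mod 10)] from column 3 (A=5, O=9, carry-in 0, digits 0,1,3,5,6,9 already taken and all letters distinct): P must equal 4 ⇒ P=4.
Step 8. [col 4: J + Y ≡ P (mod 10)] column 4 reads J+Y+carry(0)=P with Y=6, P=4; with digits 0,1,3,4,5,6,9 already taken and all letters distinct, the only value for J is 8 ⇒ J=8.
Step 9. [col 6: G + W ≡ F (mod 10)] from column 6 (W=3, F=1, carry-in 1, digits 0,1,3,4,5,6,8,9 already taken and all letters distinct): G must equal 7 ⇒ G=7.

Answer: A=5, E=0, F=1, G=7, J=8, O=9, P=4, W=3, Y=6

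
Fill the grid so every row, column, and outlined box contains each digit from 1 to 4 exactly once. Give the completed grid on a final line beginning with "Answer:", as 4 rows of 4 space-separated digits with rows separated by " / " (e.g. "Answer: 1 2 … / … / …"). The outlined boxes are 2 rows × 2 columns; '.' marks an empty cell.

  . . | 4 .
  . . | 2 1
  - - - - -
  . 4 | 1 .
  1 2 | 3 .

Step 1. [r2c2∈{3}] nothing but 3 survives at r2c2, so r2c2=3.
Step 2. [r3c1∈{3}] r3c1 is down to just 3 ⇒ r3c1=3.
Step 3. [r1c1∈{2}] nothing but 2 survives at r1c1. So r1c1=2.
Step 4. [r2c1∈{4}] r2c1's peers cover all but 4, so r2c1=4.
Step 5. [r4c4∈{4}] only 4 remains possible at r4c4. So r4c4=4.
Step 6. [r1c4∈{3}] r1c4 is down to just 3, so r1c4=3.
Step 7. [r3c4∈{2}] r3c4's peers cover all but 2 ⇒ r3c4=2.
Step 8. [r1c2∈{1}] r1c2 is down to just 1 ⇒ r1c2=1.

Answer: 2 1 4 3 / 4 3 2 1 / 3 4 1 2 / 1 2 3 4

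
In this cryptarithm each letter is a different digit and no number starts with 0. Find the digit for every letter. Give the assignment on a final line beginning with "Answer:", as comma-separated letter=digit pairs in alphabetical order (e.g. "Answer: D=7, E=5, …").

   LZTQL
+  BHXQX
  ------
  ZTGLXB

Step 1. [col 1: L + X ≡ B (mod 10)] X=5 is one option consistent with column 1 (L + X ≡ B (mod 10), carry-in 0) — take it. So X=5.
Step 2. [col 1: L + X ≡ B (mod 10)] several values work for L in column 1 (L + X ≡ B (mod 10), carry-in 0); try L=8 ⇒ L=8.
Step 3. [col 1: L + X ≡ B (mod 10)] column 1 reads L+X+carry(0)=B with L=8, X=5; with digits 5,8 already taken and all letters distinct, the only value for B is 3, so B=3.
Step 4. [Z] the sum has 6 digits but both addends have 5; that extra leading digit Z is the final carry, namely 1, so Z=1.
Step 5. [col 2: Q + Q ≡ X (mod 10)] no forcing yet in column 2 (carry-in 1); Q=7 is free and consistent — try it. So Q=7.
Step 6. [col 3: T + X ≡ L (mod 10)] column 3 reads T+X+carry(1)=L with X=5, L=8; with digits 1,3,5,7,8 already taken and all letters distinct, the only value for T is 2, so T=2.
Step 7. [col 4: Z + H ≡ G (mod 10)] in column 4 we have Z+H≡G with carry-in 0; given Z=1 and digits 1,2,3,5,7,8 already taken and all letters distinct, that pins G to 0. So G=0.
Step 8. [col 4: Z + H ≡ G (mod 10)] column 4: given Z=1, G=0, carry-in 0, and digits 0,1,2,3,5,7,8 already taken and all letters distinct, Z+H≡G (mod 10) forces H=9, so H=9.

Answer: B=3, G=0, H=9, L=8, Q=7, T=2, X=5, Z=1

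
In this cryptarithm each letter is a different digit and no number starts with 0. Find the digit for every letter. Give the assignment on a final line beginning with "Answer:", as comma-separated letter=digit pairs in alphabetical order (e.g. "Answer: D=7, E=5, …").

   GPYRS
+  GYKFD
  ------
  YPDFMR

Step 1. [col 1: S + D ≡ R (mod 10)] no forcing yet in column 1 (carry-in 0); R=9 is free and consistent — try it. So R=9.
Step 2. [col 1: S + D ≡ R (mod 10)] column 1 (S + D ≡ R (mod 10), carry-in 0) doesn't pin D yet; pick D=7 and continue ⇒ D=7.
Step 3. [col 1: S + D ≡ R (mod 10)] column 1: given D=7, R=9, carry-in 0, and digits 7,9 already taken and all letters distinct, S+D≡R (mod 10) forces S=2. So S=2.
Step 4. [col 2: R + F ≡ M (mod 10)] column 2 (R + F ≡ M (mod 10), carry-in 0) doesn't pin F yet; pick F=5 and continue, so F=5.
Step 5. [col 2: R + F ≡ M (mod 10)] in column 2 we have R+F≡M with carry-in 0; given R=9, F=5 and digits 2,5,7,9 already taken and all letters distinct, that pins M to 4, so M=4.
Step 6. [col 3: Y + K ≡ F (mod 10)] column 3 (Y + K ≡ F (mod 10), carry-in 1) doesn't pin K yet; pick K=3 and continue, so K=3.
Step 7. [col 3: Y + K ≡ F (mod 10)] from column 3 (K=3, F=5, carry-in 1, digits 2,3,4,5,7,9 already taken and all letters distinct): Y must equal 1. So Y=1.
Step 8. [col 4: P + Y ≡ D (mod 10)] in column 4 we have P+Y≡D with carry-in 0; given Y=1, D=7 and digits 1,2,3,4,5,7,9 already taken and all letters distinct, that pins P to 6 ⇒ P=6.
Step 9. [col 5: G + G ≡ P (mod 10)] column 5 reads G+G+carry(0)=P with P=6; with digits 1,2,3,4,5,6,7,9 already taken and all letters distinct, the only value for G is 8 ⇒ G=8.

Answer: D=7, F=5, G=8, K=3, M=4, P=6, R=9, S=2, Y=1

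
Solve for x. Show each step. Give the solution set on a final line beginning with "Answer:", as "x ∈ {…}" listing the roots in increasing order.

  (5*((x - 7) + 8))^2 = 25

Step 1. [(5*((x - 7) + 8))^2 = 25] 25 ≥ 0, LHS is (·)² — take ±√. So sqrt: 5*((x - 7) + 8) = 5 or -5.
Step 2. [5*((x - 7) + 8) = 5 or -5] divide by the outer 5. So div: (x - 7) + 8 = 1 or -1.
Step 3. [(x - 7) + 8 = 1 or -1] peel the +8: subtract 8 from each side. So sub: x - 7 = -7 or -9.
Step 4. [x - 7 = -7 or -9] -7 is outermost — add 7 both sides, so sub: x = 0 or -2.

Answer: x ∈ {-2, 0}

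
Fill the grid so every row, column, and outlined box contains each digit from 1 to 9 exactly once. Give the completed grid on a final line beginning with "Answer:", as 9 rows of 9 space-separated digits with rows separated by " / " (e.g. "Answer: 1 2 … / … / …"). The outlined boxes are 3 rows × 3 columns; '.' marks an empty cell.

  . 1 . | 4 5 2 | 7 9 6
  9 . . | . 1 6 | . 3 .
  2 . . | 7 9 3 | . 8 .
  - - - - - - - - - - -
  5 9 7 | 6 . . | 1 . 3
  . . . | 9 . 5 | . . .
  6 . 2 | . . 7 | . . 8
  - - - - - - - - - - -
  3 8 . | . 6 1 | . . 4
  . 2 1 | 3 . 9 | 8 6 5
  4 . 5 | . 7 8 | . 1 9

Step 1. [r7c7∈{2}] nothing but 2 survives at r7c7. So r7c7=2.
Step 2. [r4c6∈{4}] only 4 remains possible at r4c6, so r4c6=4.
Step 3. [r4c8∈{2}] r4c8's peers cover all but 2, so r4c8=2.
Step 4. [r1c1∈{8}] r1c1's peers cover all but 8. So r1c1=8.
Step 5. [r2c3∈{4}] r2c3 has the single candidate 4, so r2c3=4.
Step 6. [r2c7∈{5}] r2c7's peers cover all but 5 ⇒ r2c7=5.
Step 7. [r3c7∈{4}] r3c7 has the single candidate 4. So r3c7=4.
Step 8. [r5c5∈{2,3,8}] 2 has one home in row 5: r5c5, so r5c5=2.
Step 9. [r7c8∈{7}] r7c8 is down to just 7. So r7c8=7.
Step 10. [r5c8∈{4}] nothing but 4 survives at r5c8. So r5c8=4.
Step 11. [r5c2∈{3}] r5c2 is down to just 3 ⇒ r5c2=3.
Step 12. [r9c2∈{6}] nothing but 6 survives at r9c2. So r9c2=6.
Step 13. [r2c2∈{7}] r2c2's peers cover all but 7. So r2c2=7.
Step 14. [r9c4∈{2}] nothing but 2 survives at r9c4 ⇒ r9c4=2.
Step 15. [r7c3∈{9}] r7c3 has the single candidate 9, so r7c3=9.
Step 16. [r8c1∈{7}] r8c1 has the single candidate 7 ⇒ r8c1=7.
Step 17. [r4c5∈{8}] only 8 remains possible at r4c5, so r4c5=8.
Step 18. [r6c4∈{1}] r6c4 is down to just 1. So r6c4=1.
Step 19. [r5c1∈{1}] r5c1 is down to just 1, so r5c1=1.
Step 20. [r6c5∈{3}] r6c5 is down to just 3. So r6c5=3.
Step 21. [r3c3∈{6}] nothing but 6 survives at r3c3, so r3c3=6.
Step 22. [r5c9∈{7}] r5c9 is down to just 7, so r5c9=7.
Step 23. [r8c5∈{4}] r8c5 has the single candidate 4 ⇒ r8c5=4.
Step 24. [r3c9∈{1}] r3c9 has the single candidate 1. So r3c9=1.
Step 25. [r3c2∈{5}] r3c2 is down to just 5 ⇒ r3c2=5.
Step 26. [r7c4∈{5}] r7c4 has the single candidate 5. So r7c4=5.
Step 27. [r6c8∈{5}] only 5 remains possible at r6c8, so r6c8=5.
Step 28. [r2c9∈{2}] r2c9 has the single candidate 2 ⇒ r2c9=2.
Step 29. [r1c3∈{3}] r1c3 is down to just 3 ⇒ r1c3=3.
Step 30. [r5c3∈{8}] only 8 remains possible at r5c3, so r5c3=8.
Step 31. [r6c7∈{9}] r6c7 is down to just 9 ⇒ r6c7=9.
Step 32. [r2c4∈{8}] only 8 remains possible at r2c4 ⇒ r2c4=8.
Step 33. [r9c7∈{3}] r9c7 is down to just 3. So r9c7=3.
Step 34. [r6c2∈{4}] r6c2 has the single candidate 4, so r6c2=4.
Step 35. [r5c7∈{6}] r5c7 has the single candidate 6, so r5c7=6.

Answer: 8 1 3 4 5 2 7 9 6 / 9 7 4 8 1 6 5 3 2 / 2 5 6 7 9 3 4 8 1 / 5 9 7 6 8 4 1 2 3 / 1 3 8 9 2 5 6 4 7 / 6 4 2 1 3 7 9 5 8 / 3 8 9 5 6 1 2 7 4 / 7 2 1 3 4 9 8 6 5 / 4 6 5 2 7 8 3 1 9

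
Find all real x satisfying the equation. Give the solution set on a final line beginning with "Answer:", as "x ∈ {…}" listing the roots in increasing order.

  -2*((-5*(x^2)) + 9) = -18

Step 1. [-2*((-5*(x^2)) + 9) = -18] LHS = -2·(…); ÷-2 both sides. So div: (-5*(x^2)) + 9 = 9.
Step 2. [(-5*(x^2)) + 9 = 9] subtract 9: x sits inside (… + 9), so sub: -5*(x^2) = 0.
Step 3. [-5*(x^2) = 0] LHS = -5·(…); ÷-5 both sides. So div: x^2 = 0.
Step 4. [x^2 = 0] LHS squared, RHS 0 ≥ 0: apply √ (±), so sqrt: x = 0.

Answer: x ∈ {0}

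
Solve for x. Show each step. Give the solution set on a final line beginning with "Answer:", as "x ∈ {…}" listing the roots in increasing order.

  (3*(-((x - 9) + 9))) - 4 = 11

Step 1. [(3*(-((x - 9) + 9))) - 4 = 11] 4 comes off first (add 4), so sub: 3*(-((x - 9) + 9)) = 15.
Step 2. [3*(-((x - 9) + 9)) = 15] leading coefficient 3: divide by 3. So div: -((x - 9) + 9) = 5.
Step 3. [-((x - 9) + 9) = 5] flip signs both sides, so neg: (x - 9) + 9 = -5.
Step 4. [(x - 9) + 9 = -5] subtract 9: x sits inside (… + 9) ⇒ sub: x - 9 = -14.
Step 5. [x - 9 = -14] the outer -9 inverts by adding 9. So sub: x = -5.

Answer: x ∈ {-5}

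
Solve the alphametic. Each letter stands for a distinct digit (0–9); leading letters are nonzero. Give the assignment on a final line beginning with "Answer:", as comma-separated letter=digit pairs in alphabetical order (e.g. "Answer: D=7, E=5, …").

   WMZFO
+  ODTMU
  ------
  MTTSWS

Step 1. [col 1: O + U ≡ S (mod 10)] no forcing yet in column 1 (carry-in 0); S=9 is free and consistent — try it, so S=9.
Step 2. [col 1: O + U ≡ S (mod 10)] column 1 (O + U ≡ S (mod 10), carry-in 0) doesn't pin O yet; pick O=5 and continue, so O=5.
Step 3. [M] adding two 5-digit numbers gives at most 5+1 digits, and here it does — M is that final carry and must be 1, so M=1.
Step 4. [col 1: O + U ≡ S (mod 10)] from column 1 (O=5, S=9, carry-in 0, digits 1,5,9 already taken and all letters distinct): U must equal 4, so U=4.
Step 5. [col 2: F + M ≡ W (mod 10)] column 2 (F + M ≡ W (mod 10), carry-in 0) doesn't pin W yet; pick W=8 and continue. So W=8.
Step 6. [col 2: F + M ≡ W (mod 10)] in column 2 we have F+M≡W with carry-in 0; given M=1, W=8 and digits 1,4,5,8,9 already taken and all letters distinct, that pins F to 7, so F=7.
Step 7. [col 3: Z + T ≡ S (mod 10)] no forcing yet in column 3 (carry-in 0); Z=6 is free and consistent — try it, so Z=6.
Step 8. [col 3: Z + T ≡ S (mod 10)] column 3 reads Z+T+carry(0)=S with Z=6, S=9; with digits 1,4,5,6,7,8,9 already taken and all letters distinct, the only value for T is 3. So T=3.
Step 9. [col 4: M + D ≡ T (mod 10)] column 4: given M=1, T=3, carry-in 0, and digits 1,3,4,5,6,7,8,9 already taken and all letters distinct, M+D≡T (mod 10) forces D=2, so D=2.

Answer: D=2, F=7, M=1, O=5, S=9, T=3, U=4, W=8, Z=6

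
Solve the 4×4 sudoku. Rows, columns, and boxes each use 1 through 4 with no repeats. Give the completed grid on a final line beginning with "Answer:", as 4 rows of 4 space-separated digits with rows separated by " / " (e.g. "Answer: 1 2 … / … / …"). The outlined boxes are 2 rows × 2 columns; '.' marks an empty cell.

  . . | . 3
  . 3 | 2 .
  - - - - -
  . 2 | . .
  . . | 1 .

Step 1. [r4c2∈{4}] nothing but 4 survives at r4c2, so r4c2=4.
Step 2. [r1c3∈{4}] r1c3 is down to just 4, so r1c3=4.
Step 3. [r3c1∈{1,3}] row 3 places 1 nowhere but r3c1 ⇒ r3c1=1.
Step 4. [r2c4∈{1}] r2c4 is down to just 1. So r2c4=1.
Step 5. [r1c2∈{1}] r1c2 is down to just 1. So r1c2=1.
Step 6. [r1c1∈{2}] r1c1 is down to just 2, so r1c1=2.
Step 7. [r3c4∈{4}] r3c4's peers cover all but 4. So r3c4=4.
Step 8. [r4c1∈{3}] r4c1 is down to just 3, so r4c1=3.
Step 9. [r2c1∈{4}] r2c1 is down to just 4, so r2c1=4.
Step 10. [r3c3∈{3}] r3c3 is down to just 3. So r3c3=3.
Step 11. [r4c4∈{2}] only 2 remains possible at r4c4. So r4c4=2.

Answer: 2 1 4 3 / 4 3 2 1 / 1 2 3 4 / 3 4 1 2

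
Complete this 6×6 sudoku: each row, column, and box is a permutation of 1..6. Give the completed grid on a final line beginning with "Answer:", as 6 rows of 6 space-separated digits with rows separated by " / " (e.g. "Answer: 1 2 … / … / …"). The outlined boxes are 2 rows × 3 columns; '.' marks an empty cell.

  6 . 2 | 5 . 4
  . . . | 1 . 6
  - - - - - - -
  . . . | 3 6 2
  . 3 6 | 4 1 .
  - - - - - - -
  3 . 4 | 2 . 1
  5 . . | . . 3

Step 1. [r3c1∈{1,4}] in col 1, 1 fits only at r3c1, so r3c1=1.
Step 2. [r3c3∈{5}] r3c3 is down to just 5 ⇒ r3c3=5.
Step 3. [r6c2∈{1,2,6}] row 6 places 2 nowhere but r6c2. So r6c2=2.
Step 4. [r3c2∈{4}] r3c2 is down to just 4. So r3c2=4.
Step 5. [r2c5∈{2,3}] 2 has one home in row 2: r2c5, so r2c5=2.
Step 6. [r4c6∈{5}] r4c6 has the single candidate 5. So r4c6=5.
Step 7. [r2c1∈{4}] r2c1 has the single candidate 4. So r2c1=4.
Step 8. [r5c5∈{5}] only 5 remains possible at r5c5. So r5c5=5.
Step 9. [r2c2∈{5}] nothing but 5 survives at r2c2, so r2c2=5.
Step 10. [r5c2∈{6}] r5c2 has the single candidate 6, so r5c2=6.
Step 11. [r6c3∈{1}] only 1 remains possible at r6c3. So r6c3=1.
Step 12. [r6c5∈{4}] r6c5 is down to just 4. So r6c5=4.
Step 13. [r4c1∈{2}] only 2 remains possible at r4c1. So r4c1=2.
Step 14. [r1c2∈{1}] nothing but 1 survives at r1c2 ⇒ r1c2=1.
Step 15. [r1c5∈{3}] only 3 remains possible at r1c5 ⇒ r1c5=3.
Step 16. [r2c3∈{3}] r2c3 has the single candidate 3 ⇒ r2c3=3.
Step 17. [r6c4∈{6}] r6c4 is down to just 6. So r6c4=6.

Answer: 6 1 2 5 3 4 / 4 5 3 1 2 6 / 1 4 5 3 6 2 / 2 3 6 4 1 5 / 3 6 4 2 5 1 / 5 2 1 6 4 3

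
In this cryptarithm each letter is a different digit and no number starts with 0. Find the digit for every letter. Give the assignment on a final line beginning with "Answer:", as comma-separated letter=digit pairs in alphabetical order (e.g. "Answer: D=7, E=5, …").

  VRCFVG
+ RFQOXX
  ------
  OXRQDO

Step 1. [col 1: G + X ≡ O (mod 10)] X=1 is one option consistent with column 1 (G + X ≡ O (mod 10), carry-in 0) — take it. So X=1.
Step 2. [col 1: G + X ≡ O (mod 10)] several values work for G in column 1 (G + X ≡ O (mod 10), carry-in 0); try G=7. So G=7.
Step 3. [col 1: G + X ≡ O (mod 10)] column 1 reads G+X+carry(0)=O with G=7, X=1; with digits 1,7 already taken and all letters distinct, the only value for O is 8. So O=8.
Step 4. [col 2: V + X ≡ D (mod 10)] D=3 is one option consistent with column 2 (V + X ≡ D (mod 10), carry-in 0) — take it ⇒ D=3.
Step 5. [col 2: V + X ≡ D (mod 10)] column 2: given X=1, D=3, carry-in 0, and digits 1,3,7,8 already taken and all letters distinct, V+X≡D (mod 10) forces V=2, so V=2.
Step 6. [col 3: F + O ≡ Q (mod 10)] column 3 reads F+O+carry(0)=Q with O=8; with digits 1,2,3,7,8 already taken and all letters distinct, the only value for Q is 4 ⇒ Q=4.
Step 7. [col 3: F + O ≡ Q (mod 10)] in column 3 we have F+O≡Q with carry-in 0; given O=8, Q=4 and digits 1,2,3,4,7,8 already taken and all letters distinct, that pins F to 6. So F=6.
Step 8. [col 4: C + Q ≡ R (mod 10)] column 4 (C + Q ≡ R (mod 10), carry-in 1) doesn't pin R yet; pick R=5 and continue. So R=5.
Step 9. [col 4: C + Q ≡ R (mod 10)] in column 4 we have C+Q≡R with carry-in 1; given Q=4, R=5 and digits 1,2,3,4,5,6,7,8 already taken and all letters distinct, that pins C to 0 ⇒ C=0.

Answer: C=0, D=3, F=6, G=7, O=8, Q=4, R=5, V=2, X=1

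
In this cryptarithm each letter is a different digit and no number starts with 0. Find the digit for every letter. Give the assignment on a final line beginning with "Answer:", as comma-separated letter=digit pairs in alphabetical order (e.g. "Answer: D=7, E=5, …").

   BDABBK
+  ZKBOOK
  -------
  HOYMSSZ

Step 1. [col 1: K + K ≡ Z (mod 10)] no forcing yet in column 1 (carry-in 0); Z=8 is free and consistent — try it. So Z=8.
Step 2. [col 1: K + K ≡ Z (mod 10)] several values work for K in column 1 (K + K ≡ Z (mod 10), carry-in 0); try K=9. So K=9.
Step 3. [H] adding two 6-digit numbers gives at most 6+1 digits, and here it does — H is that final carry and must be 1, so H=1.
Step 4. [col 2: B + O ≡ S (mod 10)] column 2 (B + O ≡ S (mod 10), carry-in 1) doesn't pin B yet; pick B=6 and continue ⇒ B=6.
Step 5. [col 2: B + O ≡ S (mod 10)] S=2 is one option consistent with column 2 (B + O ≡ S (mod 10), carry-in 1) — take it ⇒ S=2.
Step 6. [col 2: B + O ≡ S (mod 10)] from column 2 (B=6, S=2, carry-in 1, digits 1,2,6,8,9 already taken and all letters distinct): O must equal 5. So O=5.
Step 7. [col 4: A + B ≡ M (mod 10)] column 4 (A + B ≡ M (mod 10), carry-in 1) doesn't pin A yet; pick A=0 and continue ⇒ A=0.
Step 8. [col 4: A + B ≡ M (mod 10)] in column 4 we have A+B≡M with carry-in 1; given A=0, B=6 and digits 0,1,2,5,6,8,9 already taken and all letters distinct, that pins M to 7 ⇒ M=7.
Step 9. [col 5: D + K ≡ Y (mod 10)] column 5 reads D+K+carry(0)=Y with K=9; with digits 0,1,2,5,6,7,8,9 already taken and all letters distinct, the only value for Y is 3 ⇒ Y=3.
Step 10. [col 5: D + K ≡ Y (mod 10)] column 5 reads D+K+carry(0)=Y with K=9, Y=3; with digits 0,1,2,3,5,6,7,8,9 already taken and all letters distinct, the only value for D is 4 ⇒ D=4.

Answer: A=0, B=6, D=4, H=1, K=9, M=7, O=5, S=2, Y=3, Z=8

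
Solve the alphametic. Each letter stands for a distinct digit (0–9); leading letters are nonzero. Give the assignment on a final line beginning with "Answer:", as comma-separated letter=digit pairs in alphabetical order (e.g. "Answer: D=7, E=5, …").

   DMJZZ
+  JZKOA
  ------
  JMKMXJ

Step 1. [col 1: Z + A ≡ J (mod 10)] column 1 (Z + A ≡ J (mod 10), carry-in 0) doesn't pin J yet; pick J=1 and continue ⇒ J=1.
Step 2. [col 1: Z + A ≡ J (mod 10)] Z=7 is one option consistent with column 1 (Z + A ≡ J (mod 10), carry-in 0) — take it ⇒ Z=7.
Step 3. [col 1: Z + A ≡ J (mod 10)] in column 1 we have Z+A≡J with carry-in 0; given Z=7, J=1 and digits 1,7 already taken and all letters distinct, that pins A to 4 ⇒ A=4.
Step 4. [col 2: Z + O ≡ X (mod 10)] column 2 (Z + O ≡ X (mod 10), carry-in 1) doesn't pin X yet; pick X=3 and continue ⇒ X=3.
Step 5. [col 2: Z + O ≡ X (mod 10)] from column 2 (Z=7, X=3, carry-in 1, digits 1,3,4,7 already taken and all letters distinct): O must equal 5. So O=5.
Step 6. [col 3: J + K ≡ M (mod 10)] column 3 (J + K ≡ M (mod 10), carry-in 1) doesn't pin K yet; pick K=8 and continue ⇒ K=8.
Step 7. [col 3: J + K ≡ M (mod 10)] in column 3 we have J+K≡M with carry-in 1; given J=1, K=8 and digits 1,3,4,5,7,8 already taken and all letters distinct, that pins M to 0, so M=0.
Step 8. [col 5: D + J ≡ M (mod 10)] from column 5 (J=1, M=0, carry-in 0, digits 0,1,3,4,5,7,8 already taken and all letters distinct): D must equal 9. So D=9.

Answer: A=4, D=9, J=1, K=8, M=0, O=5, X=3, Z=7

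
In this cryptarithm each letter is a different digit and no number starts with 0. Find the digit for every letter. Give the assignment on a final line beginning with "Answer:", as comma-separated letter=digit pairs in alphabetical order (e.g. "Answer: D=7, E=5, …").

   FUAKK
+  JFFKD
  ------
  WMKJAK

Step 1. [W] adding two 5-digit numbers gives at most 5+1 digits, and here it does — W is that final carry and must be 1 ⇒ W=1.
Step 2. [col 1: K + D ≡ K (mod 10)] column 1: given nothing yet, carry-in 0, and digits 1 already taken and all letters distinct, K+D≡K (mod 10) forces D=0. So D=0.
Step 3. [col 1: K + D ≡ K (mod 10)] no forcing yet in column 1 (carry-in 0); K=4 is free and consistent — try it, so K=4.
Step 4. [col 2: K + K ≡ A (mod 10)] from column 2 (K=4, carry-in 0, digits 0,1,4 already taken and all letters distinct): A must equal 8, so A=8.
Step 5. [col 3: A + F ≡ J (mod 10)] column 3 (A + F ≡ J (mod 10), carry-in 0) doesn't pin J yet; pick J=5 and continue. So J=5.
Step 6. [col 3: A + F ≡ J (mod 10)] column 3 reads A+F+carry(0)=J with A=8, J=5; with digits 0,1,4,5,8 already taken and all letters distinct, the only value for F is 7 ⇒ F=7.
Step 7. [col 4: U + F ≡ K (mod 10)] from column 4 (F=7, K=4, carry-in 1, digits 0,1,4,5,7,8 already taken and all letters distinct): U must equal 6. So U=6.
Step 8. [col 5: F + J ≡ M (mod 10)] column 5: given F=7, J=5, carry-in 1, and digits 0,1,4,5,6,7,8 already taken and all letters distinct, F+J≡M (mod 10) forces M=3, so M=3.

Answer: A=8, D=0, F=7, J=5, K=4, M=3, U=6, W=1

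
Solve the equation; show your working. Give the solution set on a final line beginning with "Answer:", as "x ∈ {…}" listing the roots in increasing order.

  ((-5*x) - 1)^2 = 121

Step 1. [((-5*x) - 1)^2 = 121] 121 ≥ 0, LHS is (·)² — take ±√. So sqrt: (-5*x) - 1 = 11 or -11.
Step 2. [(-5*x) - 1 = 11 or -11] peel the -1: add 1 from each side, so sub: -5*x = 12 or -10.
Step 3. [-5*x = 12 or -10] leading coefficient -5: divide by -5. So div: x = -12/5 or 2.

Answer: x ∈ {-12/5, 2}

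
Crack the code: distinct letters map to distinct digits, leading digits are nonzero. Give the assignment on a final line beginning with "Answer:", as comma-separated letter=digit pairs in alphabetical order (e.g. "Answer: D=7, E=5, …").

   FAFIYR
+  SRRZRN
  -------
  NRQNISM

Step 1. [col 1: R + N ≡ M (mod 10)] several values work for R in column 1 (R + N ≡ M (mod 10), carry-in 0); try R=4, so R=4.
Step 2. [col 1: R + N ≡ M (mod 10)] no forcing yet in column 1 (carry-in 0); M=5 is free and consistent — try it, so M=5.
Step 3. [col 1: R + N ≡ M (mod 10)] column 1 reads R+N+carry(0)=M with R=4, M=5; with digits 4,5 already taken and all letters distinct, the only value for N is 1. So N=1.
Step 4. [col 2: Y + R ≡ S (mod 10)] Y=2 is one option consistent with column 2 (Y + R ≡ S (mod 10), carry-in 0) — take it, so Y=2.
Step 5. [col 2: Y + R ≡ S (mod 10)] column 2: given Y=2, R=4, carry-in 0, and digits 1,2,4,5 already taken and all letters distinct, Y+R≡S (mod 10) forces S=6 ⇒ S=6.
Step 6. [col 3: I + Z ≡ I (mod 10)] column 3 reads I+Z+carry(0)=I with nothing yet; with digits 1,2,4,5,6 already taken and all letters distinct, the only value for Z is 0 ⇒ Z=0.
Step 7. [col 3: I + Z ≡ I (mod 10)] several values work for I in column 3 (I + Z ≡ I (mod 10), carry-in 0); try I=9 ⇒ I=9.
Step 8. [col 4: F + R ≡ N (mod 10)] column 4: given R=4, N=1, carry-in 0, and digits 0,1,2,4,5,6,9 already taken and all letters distinct, F+R≡N (mod 10) forces F=7. So F=7.
Step 9. [col 5: A + R ≡ Q (mod 10)] several values work for Q in column 5 (A + R ≡ Q (mod 10), carry-in 1); try Q=3, so Q=3.
Step 10. [col 5: A + R ≡ Q (mod 10)] from column 5 (R=4, Q=3, carry-in 1, digits 0,1,2,3,4,5,6,7,9 already taken and all letters distinct): A must equal 8 ⇒ A=8.

Answer: A=8, F=7, I=9, M=5, N=1, Q=3, R=4, S=6, Y=2, Z=0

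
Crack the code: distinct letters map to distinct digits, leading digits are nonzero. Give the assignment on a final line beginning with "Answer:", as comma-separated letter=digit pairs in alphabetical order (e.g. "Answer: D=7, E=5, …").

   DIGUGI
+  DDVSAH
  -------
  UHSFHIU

Step 1. [col 1: I + H ≡ U (mod 10)] U=1 is one option consistent with column 1 (I + H ≡ U (mod 10), carry-in 0) — take it ⇒ U=1.
Step 2. [col 1: I + H ≡ U (mod 10)] I=6 is one option consistent with column 1 (I + H ≡ U (mod 10), carry-in 0) — take it, so I=6.
Step 3. [col 1: I + H ≡ U (mod 10)] from column 1 (I=6, U=1, carry-in 0, digits 1,6 already taken and all letters distinct): H must equal 5. So H=5.
Step 4. [col 2: G + A ≡ I (mod 10)] no forcing yet in column 2 (carry-in 1); A=3 is free and consistent — try it. So A=3.
Step 5. [col 2: G + A ≡ I (mod 10)] in column 2 we have G+A≡I with carry-in 1; given A=3, I=6 and digits 1,3,5,6 already taken and all letters distinct, that pins G to 2, so G=2.
Step 6. [col 3: U + S ≡ H (mod 10)] in column 3 we have U+S≡H with carry-in 0; given U=1, H=5 and digits 1,2,3,5,6 already taken and all letters distinct, that pins S to 4. So S=4.
Step 7. [col 4: G + V ≡ F (mod 10)] column 4 (G + V ≡ F (mod 10), carry-in 0) doesn't pin V yet; pick V=8 and continue, so V=8.
Step 8. [col 4: G + V ≡ F (mod 10)] from column 4 (G=2, V=8, carry-in 0, digits 1,2,3,4,5,6,8 already taken and all letters distinct): F must equal 0. So F=0.
Step 9. [col 5: I + D ≡ S (mod 10)] column 5: given I=6, S=4, carry-in 1, and digits 0,1,2,3,4,5,6,8 already taken and all letters distinct, I+D≡S (mod 10) forces D=7, so D=7.

Answer: A=3, D=7, F=0, G=2, H=5, I=6, S=4, U=1, V=8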